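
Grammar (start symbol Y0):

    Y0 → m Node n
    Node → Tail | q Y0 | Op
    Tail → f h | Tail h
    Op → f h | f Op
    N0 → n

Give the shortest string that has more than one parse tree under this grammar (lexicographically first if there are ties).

m f h n

length 4: m f h n has 2 parse trees

Two derivations of m f h n:
  Y0 ⇒ m Node n ⇒ m Tail n ⇒ m f h n
  Y0 ⇒ m Node n ⇒ m Op n ⇒ m f h n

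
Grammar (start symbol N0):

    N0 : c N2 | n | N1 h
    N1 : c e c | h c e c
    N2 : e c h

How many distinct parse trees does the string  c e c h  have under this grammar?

2

Parse trees for c e c h:
  [N0 c [N2 e c h]]
  [N0 [N1 c e c] h]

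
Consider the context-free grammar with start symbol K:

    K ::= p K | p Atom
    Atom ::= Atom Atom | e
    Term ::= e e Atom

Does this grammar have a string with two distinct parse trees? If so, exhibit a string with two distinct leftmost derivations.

Witness: p e e e

Derivation 1: K ⇒ p Atom ⇒ p Atom Atom ⇒ p Atom Atom Atom ⇒ p e Atom Atom ⇒ p e e Atom ⇒ p e e e
Derivation 2: K ⇒ p Atom ⇒ p Atom Atom ⇒ p e Atom ⇒ p e Atom Atom ⇒ p e e Atom ⇒ p e e e

Two distinct leftmost derivations for the same string.

Ambiguous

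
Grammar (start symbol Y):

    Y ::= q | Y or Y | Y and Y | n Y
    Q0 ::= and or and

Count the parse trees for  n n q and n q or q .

12

Parse trees for n n q and n q or q (showing first 6 of 12):
  [Y [Y [Y n [Y n [Y q]]] and [Y n [Y q]]] or [Y q]]
  [Y [Y n [Y [Y n [Y q]] and [Y n [Y q]]]] or [Y q]]
  [Y [Y n [Y n [Y [Y q] and [Y n [Y q]]]]] or [Y q]]
  [Y [Y n [Y n [Y q]]] and [Y [Y n [Y q]] or [Y q]]]
  [Y [Y n [Y n [Y q]]] and [Y n [Y [Y q] or [Y q]]]]
  [Y n [Y [Y [Y n [Y q]] and [Y n [Y q]]] or [Y q]]]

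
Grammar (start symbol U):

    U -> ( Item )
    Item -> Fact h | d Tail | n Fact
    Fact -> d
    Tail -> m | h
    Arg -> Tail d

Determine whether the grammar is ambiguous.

Witness: ( d h )

Derivation 1: U ⇒ ( Item ) ⇒ ( Fact h ) ⇒ ( d h )
Derivation 2: U ⇒ ( Item ) ⇒ ( d Tail ) ⇒ ( d h )

Two distinct leftmost derivations for the same string.

Ambiguous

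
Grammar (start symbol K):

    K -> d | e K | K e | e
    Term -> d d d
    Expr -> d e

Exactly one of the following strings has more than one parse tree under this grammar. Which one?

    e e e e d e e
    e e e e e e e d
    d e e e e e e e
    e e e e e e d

e e e e d e e

e e e e d e e: 15 trees
e e e e e e e d: 1 tree
d e e e e e e e: 1 tree
e e e e e e d: 1 tree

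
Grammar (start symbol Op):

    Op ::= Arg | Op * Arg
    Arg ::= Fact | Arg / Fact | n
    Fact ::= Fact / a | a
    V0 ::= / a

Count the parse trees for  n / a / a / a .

4

Parse trees for n / a / a / a:
  [Op [Arg [Arg n] / [Fact [Fact [Fact a] / a] / a]]]
  [Op [Arg [Arg [Arg n] / [Fact a]] / [Fact [Fact a] / a]]]
  [Op [Arg [Arg [Arg n] / [Fact [Fact a] / a]] / [Fact a]]]
  [Op [Arg [Arg [Arg [Arg n] / [Fact a]] / [Fact a]] / [Fact a]]]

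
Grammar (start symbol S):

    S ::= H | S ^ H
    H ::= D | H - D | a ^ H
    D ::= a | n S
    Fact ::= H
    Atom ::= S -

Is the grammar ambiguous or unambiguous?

Witness: a ^ a

Derivation 1: S ⇒ H ⇒ a ^ H ⇒ a ^ D ⇒ a ^ a
Derivation 2: S ⇒ S ^ H ⇒ H ^ H ⇒ D ^ H ⇒ a ^ H ⇒ a ^ D ⇒ a ^ a

Two distinct leftmost derivations for the same string.

Ambiguous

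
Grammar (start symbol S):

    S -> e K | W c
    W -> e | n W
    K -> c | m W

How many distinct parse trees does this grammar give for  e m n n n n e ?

Parse trees for e m n n n n e:
  [S e [K m [W n [W n [W n [W n [W e]]]]]]]

1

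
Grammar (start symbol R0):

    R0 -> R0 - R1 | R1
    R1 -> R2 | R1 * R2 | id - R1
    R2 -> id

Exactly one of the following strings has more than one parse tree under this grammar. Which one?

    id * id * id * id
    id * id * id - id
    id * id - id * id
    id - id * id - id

id * id * id * id: 1 tree
id * id * id - id: 1 tree
id * id - id * id: 1 tree
id - id * id - id: 3 trees

id - id * id - id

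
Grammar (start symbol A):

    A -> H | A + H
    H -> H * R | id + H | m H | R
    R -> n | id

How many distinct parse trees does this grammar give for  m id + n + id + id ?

Parse trees for m id + n + id + id:
  [A [A [H m [H id + [H [R n]]]]] + [H id + [H [R id]]]]
  [A [A [A [H m [H [R id]]]] + [H [R n]]] + [H id + [H [R id]]]]
  [A [A [A [H m [H id + [H [R n]]]]] + [H [R id]]] + [H [R id]]]
  [A [A [A [A [H m [H [R id]]]] + [H [R n]]] + [H [R id]]] + [H [R id]]]

4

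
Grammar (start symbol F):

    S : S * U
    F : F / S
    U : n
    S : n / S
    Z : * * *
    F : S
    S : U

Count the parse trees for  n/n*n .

3

Parse trees for n/n*n:
  [F [F [S [U n]]] / [S [S [U n]] * [U n]]]
  [F [S [S n / [S [U n]]] * [U n]]]
  [F [S n / [S [S [U n]] * [U n]]]]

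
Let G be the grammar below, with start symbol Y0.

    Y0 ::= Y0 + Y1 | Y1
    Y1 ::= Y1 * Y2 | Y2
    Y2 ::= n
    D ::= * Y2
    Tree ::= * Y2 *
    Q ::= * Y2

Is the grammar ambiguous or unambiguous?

Only Y0, Y1, Y2 are reachable from Y0; ignoring the rest: The grammar is stratified — Y0 handles '+' (left-recursive), Y1 handles '*', Y2 atoms. Each operator has a fixed associativity and precedence level, so every string has one parse.

Unambiguous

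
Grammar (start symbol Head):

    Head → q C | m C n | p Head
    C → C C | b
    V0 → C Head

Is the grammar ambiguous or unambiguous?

Witness: q b b b

Derivation 1: Head ⇒ q C ⇒ q C C ⇒ q C C C ⇒ q b C C ⇒ q b b C ⇒ q b b b
Derivation 2: Head ⇒ q C ⇒ q C C ⇒ q b C ⇒ q b C C ⇒ q b b C ⇒ q b b b

Two distinct leftmost derivations for the same string.

Ambiguous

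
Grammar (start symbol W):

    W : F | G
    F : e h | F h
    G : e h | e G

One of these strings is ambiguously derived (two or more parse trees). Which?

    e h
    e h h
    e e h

e h

e h: 2 trees
e h h: 1 tree
e e h: 1 tree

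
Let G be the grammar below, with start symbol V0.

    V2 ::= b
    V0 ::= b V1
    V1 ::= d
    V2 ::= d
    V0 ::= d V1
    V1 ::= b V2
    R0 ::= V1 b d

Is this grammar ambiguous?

Unambiguous

Only V0, V1, V2 are reachable from V0; ignoring the rest: Each reachable nonterminal has at most one production per leading terminal, and all productions are right-linear; the derivation is determined token-by-token.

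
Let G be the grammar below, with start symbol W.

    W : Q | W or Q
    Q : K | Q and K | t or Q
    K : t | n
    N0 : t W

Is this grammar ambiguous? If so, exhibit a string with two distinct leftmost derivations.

Ambiguous

Witness: t or n

Derivation 1: W ⇒ Q ⇒ t or Q ⇒ t or K ⇒ t or n
Derivation 2: W ⇒ W or Q ⇒ Q or Q ⇒ K or Q ⇒ t or Q ⇒ t or K ⇒ t or n

Two distinct leftmost derivations for the same string.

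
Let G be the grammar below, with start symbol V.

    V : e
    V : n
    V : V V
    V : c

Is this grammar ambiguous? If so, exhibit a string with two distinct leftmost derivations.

Ambiguous

Witness: c c c

Derivation 1: V ⇒ V V ⇒ V V V ⇒ c V V ⇒ c c V ⇒ c c c
Derivation 2: V ⇒ V V ⇒ c V ⇒ c V V ⇒ c c V ⇒ c c c

Two distinct leftmost derivations for the same string.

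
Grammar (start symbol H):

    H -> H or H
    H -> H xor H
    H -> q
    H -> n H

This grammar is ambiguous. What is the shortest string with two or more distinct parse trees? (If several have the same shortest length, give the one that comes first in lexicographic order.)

length 1: no string has ≥2 trees
length 2: no string has ≥2 trees
length 3: no string has ≥2 trees
length 4: n q or q has 2 parse trees

Two derivations of n q or q:
  H ⇒ H or H ⇒ n H or H ⇒ n q or H ⇒ n q or q
  H ⇒ n H ⇒ n H or H ⇒ n q or H ⇒ n q or q

n q or q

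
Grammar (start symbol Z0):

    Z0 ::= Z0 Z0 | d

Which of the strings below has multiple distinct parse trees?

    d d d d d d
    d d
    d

d d d d d d: 42 trees
d d: 1 tree
d: 1 tree

d d d d d d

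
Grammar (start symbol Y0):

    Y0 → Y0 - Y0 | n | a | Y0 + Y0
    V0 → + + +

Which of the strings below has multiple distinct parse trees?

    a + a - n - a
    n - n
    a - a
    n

a + a - n - a

a + a - n - a: 5 trees
n - n: 1 tree
a - a: 1 tree
n: 1 tree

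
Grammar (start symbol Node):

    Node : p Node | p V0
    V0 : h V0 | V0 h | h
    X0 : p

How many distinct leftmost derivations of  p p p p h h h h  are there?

Parse trees for p p p p h h h h:
  [Node p [Node p [Node p [Node p [V0 h [V0 h [V0 h [V0 h]]]]]]]]
  [Node p [Node p [Node p [Node p [V0 h [V0 h [V0 [V0 h] h]]]]]]]
  [Node p [Node p [Node p [Node p [V0 h [V0 [V0 h [V0 h]] h]]]]]]
  [Node p [Node p [Node p [Node p [V0 h [V0 [V0 [V0 h] h] h]]]]]]
  [Node p [Node p [Node p [Node p [V0 [V0 h [V0 h [V0 h]]] h]]]]]
  [Node p [Node p [Node p [Node p [V0 [V0 h [V0 [V0 h] h]] h]]]]]
  [Node p [Node p [Node p [Node p [V0 [V0 [V0 h [V0 h]] h] h]]]]]
  [Node p [Node p [Node p [Node p [V0 [V0 [V0 [V0 h] h] h] h]]]]]

8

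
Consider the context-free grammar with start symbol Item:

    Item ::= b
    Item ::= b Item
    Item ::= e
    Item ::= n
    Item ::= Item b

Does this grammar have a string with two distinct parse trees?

Ambiguous

Witness: b b

Derivation 1: Item ⇒ b Item ⇒ b b
Derivation 2: Item ⇒ Item b ⇒ b b

Two distinct leftmost derivations for the same string.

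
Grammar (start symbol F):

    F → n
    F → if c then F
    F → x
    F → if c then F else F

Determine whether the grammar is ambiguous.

Witness: if c then if c then n else n

Derivation 1: F ⇒ if c then F ⇒ if c then if c then F else F ⇒ if c then if c then n else F ⇒ if c then if c then n else n
Derivation 2: F ⇒ if c then F else F ⇒ if c then if c then F else F ⇒ if c then if c then n else F ⇒ if c then if c then n else n

Two distinct leftmost derivations for the same string.

Ambiguous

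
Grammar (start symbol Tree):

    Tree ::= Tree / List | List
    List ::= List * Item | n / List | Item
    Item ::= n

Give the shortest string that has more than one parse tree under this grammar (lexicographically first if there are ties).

n / n

length 1: no string has ≥2 trees
length 3: n / n has 2 parse trees

Two derivations of n / n:
  Tree ⇒ Tree / List ⇒ List / List ⇒ Item / List ⇒ n / List ⇒ n / Item ⇒ n / n
  Tree ⇒ List ⇒ n / List ⇒ n / Item ⇒ n / n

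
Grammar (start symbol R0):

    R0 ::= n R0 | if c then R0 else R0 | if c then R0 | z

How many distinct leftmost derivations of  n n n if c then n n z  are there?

1

Parse trees for n n n if c then n n z:
  [R0 n [R0 n [R0 n [R0 if c then [R0 n [R0 n [R0 z]]]]]]]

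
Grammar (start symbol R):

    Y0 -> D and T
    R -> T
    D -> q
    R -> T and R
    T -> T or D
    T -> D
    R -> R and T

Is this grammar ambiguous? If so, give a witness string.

Ambiguous

Witness: q and q

Derivation 1: R ⇒ T and R ⇒ D and R ⇒ q and R ⇒ q and T ⇒ q and D ⇒ q and q
Derivation 2: R ⇒ R and T ⇒ T and T ⇒ D and T ⇒ q and T ⇒ q and D ⇒ q and q

Two distinct leftmost derivations for the same string.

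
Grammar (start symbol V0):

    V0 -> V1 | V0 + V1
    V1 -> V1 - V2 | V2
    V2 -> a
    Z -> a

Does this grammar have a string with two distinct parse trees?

Only V0, V1, V2 are reachable from V0; ignoring the rest: This is a standard precedence ladder (V0 over V1 over V2), with each level left-recursive on its own operator ('+' at V0, '-' at V1). That structure is LR(1), hence unambiguous.

Unambiguous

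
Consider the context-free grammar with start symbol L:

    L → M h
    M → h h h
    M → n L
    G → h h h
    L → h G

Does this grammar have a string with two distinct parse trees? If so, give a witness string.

Witness: h h h h

Derivation 1: L ⇒ M h ⇒ h h h h
Derivation 2: L ⇒ h G ⇒ h h h h

Two distinct leftmost derivations for the same string.

Ambiguous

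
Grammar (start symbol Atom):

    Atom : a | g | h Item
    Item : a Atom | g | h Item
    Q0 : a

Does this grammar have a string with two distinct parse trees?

Only Atom, Item are reachable from Atom; ignoring the rest: Each reachable nonterminal has at most one production per leading terminal, and all productions are right-linear; the derivation is determined token-by-token.

Unambiguous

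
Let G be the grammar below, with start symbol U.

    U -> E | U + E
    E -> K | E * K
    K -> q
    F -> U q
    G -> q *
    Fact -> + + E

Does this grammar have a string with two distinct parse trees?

Unambiguous

(F, G, Fact are unreachable from U, so their rules don't affect L(U).) The grammar is stratified — U handles '+' (left-recursive), E handles '*', K atoms. Each operator has a fixed associativity and precedence level, so every string has one parse.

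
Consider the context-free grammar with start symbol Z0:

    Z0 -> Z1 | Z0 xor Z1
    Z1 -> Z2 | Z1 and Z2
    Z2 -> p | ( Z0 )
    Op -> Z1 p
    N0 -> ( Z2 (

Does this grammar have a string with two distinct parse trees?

Only Z0, Z1, Z2 are reachable from Z0; ignoring the rest: Z0 → Z0 xor Z1 | Z1  ;  Z1 → Z1 and Z2 | Z2  — a left-associative chain with Z2 at the bottom. Each string factors uniquely by precedence.

Unambiguous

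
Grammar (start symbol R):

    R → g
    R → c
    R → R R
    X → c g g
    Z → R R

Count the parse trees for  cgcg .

Parse trees for cgcg:
  [R [R c] [R [R g] [R [R c] [R g]]]]
  [R [R c] [R [R [R g] [R c]] [R g]]]
  [R [R [R c] [R g]] [R [R c] [R g]]]
  [R [R [R c] [R [R g] [R c]]] [R g]]
  [R [R [R [R c] [R g]] [R c]] [R g]]

5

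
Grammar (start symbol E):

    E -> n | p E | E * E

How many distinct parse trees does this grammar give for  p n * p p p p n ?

2

Parse trees for p n * p p p p n:
  [E p [E [E n] * [E p [E p [E p [E p [E n]]]]]]]
  [E [E p [E n]] * [E p [E p [E p [E p [E n]]]]]]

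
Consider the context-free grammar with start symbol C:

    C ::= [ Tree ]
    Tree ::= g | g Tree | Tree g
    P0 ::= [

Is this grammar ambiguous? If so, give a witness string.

Ambiguous

Witness: [ g g ]

Derivation 1: C ⇒ [ Tree ] ⇒ [ g Tree ] ⇒ [ g g ]
Derivation 2: C ⇒ [ Tree ] ⇒ [ Tree g ] ⇒ [ g g ]

Two distinct leftmost derivations for the same string.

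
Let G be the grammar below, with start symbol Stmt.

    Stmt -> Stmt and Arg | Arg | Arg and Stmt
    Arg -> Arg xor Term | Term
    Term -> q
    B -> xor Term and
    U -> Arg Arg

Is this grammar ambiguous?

Ambiguous

Witness: q and q

Derivation 1: Stmt ⇒ Stmt and Arg ⇒ Arg and Arg ⇒ Term and Arg ⇒ q and Arg ⇒ q and Term ⇒ q and q
Derivation 2: Stmt ⇒ Arg and Stmt ⇒ Term and Stmt ⇒ q and Stmt ⇒ q and Arg ⇒ q and Term ⇒ q and q

Two distinct leftmost derivations for the same string.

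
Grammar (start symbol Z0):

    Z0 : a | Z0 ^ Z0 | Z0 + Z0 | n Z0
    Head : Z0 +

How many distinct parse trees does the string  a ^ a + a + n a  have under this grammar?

Parse trees for a ^ a + a + n a:
  [Z0 [Z0 a] ^ [Z0 [Z0 a] + [Z0 [Z0 a] + [Z0 n [Z0 a]]]]]
  [Z0 [Z0 a] ^ [Z0 [Z0 [Z0 a] + [Z0 a]] + [Z0 n [Z0 a]]]]
  [Z0 [Z0 [Z0 a] ^ [Z0 a]] + [Z0 [Z0 a] + [Z0 n [Z0 a]]]]
  [Z0 [Z0 [Z0 a] ^ [Z0 [Z0 a] + [Z0 a]]] + [Z0 n [Z0 a]]]
  [Z0 [Z0 [Z0 [Z0 a] ^ [Z0 a]] + [Z0 a]] + [Z0 n [Z0 a]]]

5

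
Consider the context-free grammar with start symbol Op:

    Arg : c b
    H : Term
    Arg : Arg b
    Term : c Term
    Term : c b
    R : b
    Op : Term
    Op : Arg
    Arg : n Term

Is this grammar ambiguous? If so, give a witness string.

Witness: c b

Derivation 1: Op ⇒ Term ⇒ c b
Derivation 2: Op ⇒ Arg ⇒ c b

Two distinct leftmost derivations for the same string.

Ambiguous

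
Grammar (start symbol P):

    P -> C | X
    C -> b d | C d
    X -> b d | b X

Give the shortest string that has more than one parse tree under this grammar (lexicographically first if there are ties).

b d

length 2: b d has 2 parse trees

Two derivations of b d:
  P ⇒ C ⇒ b d
  P ⇒ X ⇒ b d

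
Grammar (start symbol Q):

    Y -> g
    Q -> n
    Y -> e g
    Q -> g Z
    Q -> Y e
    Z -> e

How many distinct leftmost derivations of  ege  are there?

1

Parse trees for ege:
  [Q [Y e g] e]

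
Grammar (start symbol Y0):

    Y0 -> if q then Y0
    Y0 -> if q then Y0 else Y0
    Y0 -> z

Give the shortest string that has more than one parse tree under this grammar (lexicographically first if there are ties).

if q then if q then z else z

length 1: no string has ≥2 trees
length 4: no string has ≥2 trees
length 6: no string has ≥2 trees
length 7: no string has ≥2 trees
length 9: if q then if q then z else z has 2 parse trees

Two derivations of if q then if q then z else z:
  Y0 ⇒ if q then Y0 ⇒ if q then if q then Y0 else Y0 ⇒ if q then if q then z else Y0 ⇒ if q then if q then z else z
  Y0 ⇒ if q then Y0 else Y0 ⇒ if q then if q then Y0 else Y0 ⇒ if q then if q then z else Y0 ⇒ if q then if q then z else z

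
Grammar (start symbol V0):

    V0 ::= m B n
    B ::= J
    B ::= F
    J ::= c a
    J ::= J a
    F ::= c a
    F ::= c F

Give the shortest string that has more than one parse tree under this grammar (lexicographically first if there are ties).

m c a n

length 4: m c a n has 2 parse trees

Two derivations of m c a n:
  V0 ⇒ m B n ⇒ m J n ⇒ m c a n
  V0 ⇒ m B n ⇒ m F n ⇒ m c a n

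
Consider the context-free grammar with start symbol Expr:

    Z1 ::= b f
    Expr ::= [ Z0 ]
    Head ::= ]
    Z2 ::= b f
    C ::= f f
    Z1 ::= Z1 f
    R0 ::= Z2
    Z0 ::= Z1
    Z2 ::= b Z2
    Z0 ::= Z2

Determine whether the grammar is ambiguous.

Ambiguous

Witness: [ b f ]

Derivation 1: Expr ⇒ [ Z0 ] ⇒ [ Z1 ] ⇒ [ b f ]
Derivation 2: Expr ⇒ [ Z0 ] ⇒ [ Z2 ] ⇒ [ b f ]

Two distinct leftmost derivations for the same string.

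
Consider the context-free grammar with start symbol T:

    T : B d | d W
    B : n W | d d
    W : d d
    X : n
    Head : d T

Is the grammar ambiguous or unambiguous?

Witness: d d d

Derivation 1: T ⇒ B d ⇒ d d d
Derivation 2: T ⇒ d W ⇒ d d d

Two distinct leftmost derivations for the same string.

Ambiguous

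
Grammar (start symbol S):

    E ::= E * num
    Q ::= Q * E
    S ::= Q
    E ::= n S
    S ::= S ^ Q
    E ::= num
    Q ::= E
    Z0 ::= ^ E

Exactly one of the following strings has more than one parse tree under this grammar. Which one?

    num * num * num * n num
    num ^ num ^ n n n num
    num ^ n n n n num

num * num * num * n num: 4 trees
num ^ num ^ n n n num: 1 tree
num ^ n n n n num: 1 tree

num * num * num * n num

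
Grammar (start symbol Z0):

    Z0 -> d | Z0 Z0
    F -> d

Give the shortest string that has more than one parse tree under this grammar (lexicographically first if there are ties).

length 1: no string has ≥2 trees
length 2: no string has ≥2 trees
length 3: d d d has 2 parse trees

Two derivations of d d d:
  Z0 ⇒ Z0 Z0 ⇒ d Z0 ⇒ d Z0 Z0 ⇒ d d Z0 ⇒ d d d
  Z0 ⇒ Z0 Z0 ⇒ Z0 Z0 Z0 ⇒ d Z0 Z0 ⇒ d d Z0 ⇒ d d d

d d d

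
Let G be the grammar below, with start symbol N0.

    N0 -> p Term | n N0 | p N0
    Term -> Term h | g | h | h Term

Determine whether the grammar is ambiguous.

Witness: p h h

Derivation 1: N0 ⇒ p Term ⇒ p Term h ⇒ p h h
Derivation 2: N0 ⇒ p Term ⇒ p h Term ⇒ p h h

Two distinct leftmost derivations for the same string.

Ambiguous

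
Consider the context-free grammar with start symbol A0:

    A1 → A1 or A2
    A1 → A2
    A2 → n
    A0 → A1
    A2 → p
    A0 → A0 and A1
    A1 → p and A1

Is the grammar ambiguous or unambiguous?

Witness: p and n

Derivation 1: A0 ⇒ A1 ⇒ p and A1 ⇒ p and A2 ⇒ p and n
Derivation 2: A0 ⇒ A0 and A1 ⇒ A1 and A1 ⇒ A2 and A1 ⇒ p and A1 ⇒ p and A2 ⇒ p and n

Two distinct leftmost derivations for the same string.

Ambiguous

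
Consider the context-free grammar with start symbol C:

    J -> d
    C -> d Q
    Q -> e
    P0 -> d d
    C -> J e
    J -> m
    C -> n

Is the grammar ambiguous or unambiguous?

Ambiguous

Witness: d e

Derivation 1: C ⇒ d Q ⇒ d e
Derivation 2: C ⇒ J e ⇒ d e

Two distinct leftmost derivations for the same string.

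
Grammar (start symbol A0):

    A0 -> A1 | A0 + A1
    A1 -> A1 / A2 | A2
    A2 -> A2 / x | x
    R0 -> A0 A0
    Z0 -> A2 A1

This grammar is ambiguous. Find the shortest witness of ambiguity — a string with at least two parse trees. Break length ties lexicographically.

length 1: no string has ≥2 trees
length 3: x / x has 2 parse trees

Two derivations of x / x:
  A0 ⇒ A1 ⇒ A1 / A2 ⇒ A2 / A2 ⇒ x / A2 ⇒ x / x
  A0 ⇒ A1 ⇒ A2 ⇒ A2 / x ⇒ x / x

x / x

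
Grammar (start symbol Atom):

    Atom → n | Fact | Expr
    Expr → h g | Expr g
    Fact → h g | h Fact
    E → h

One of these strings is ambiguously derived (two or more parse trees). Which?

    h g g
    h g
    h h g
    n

h g

h g g: 1 tree
h g: 2 trees
h h g: 1 tree
n: 1 tree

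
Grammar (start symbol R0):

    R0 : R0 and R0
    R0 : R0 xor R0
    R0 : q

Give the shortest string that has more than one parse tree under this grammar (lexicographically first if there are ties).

length 1: no string has ≥2 trees
length 3: no string has ≥2 trees
length 5: q and q and q has 2 parse trees

Two derivations of q and q and q:
  R0 ⇒ R0 and R0 ⇒ R0 and R0 and R0 ⇒ q and R0 and R0 ⇒ q and q and R0 ⇒ q and q and q
  R0 ⇒ R0 and R0 ⇒ q and R0 ⇒ q and R0 and R0 ⇒ q and q and R0 ⇒ q and q and q

q and q and q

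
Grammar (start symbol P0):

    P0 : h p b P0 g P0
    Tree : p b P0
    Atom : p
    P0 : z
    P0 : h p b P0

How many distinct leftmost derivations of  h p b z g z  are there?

Parse trees for h p b z g z:
  [P0 h p b [P0 z] g [P0 z]]

1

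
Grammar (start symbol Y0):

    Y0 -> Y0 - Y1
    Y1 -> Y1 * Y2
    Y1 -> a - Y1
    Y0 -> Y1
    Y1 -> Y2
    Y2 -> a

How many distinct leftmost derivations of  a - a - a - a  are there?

Parse trees for a - a - a - a:
  [Y0 [Y0 [Y1 [Y2 a]]] - [Y1 a - [Y1 a - [Y1 [Y2 a]]]]]
  [Y0 [Y0 [Y0 [Y1 [Y2 a]]] - [Y1 [Y2 a]]] - [Y1 a - [Y1 [Y2 a]]]]
  [Y0 [Y0 [Y1 a - [Y1 [Y2 a]]]] - [Y1 a - [Y1 [Y2 a]]]]
  [Y0 [Y0 [Y0 [Y1 [Y2 a]]] - [Y1 a - [Y1 [Y2 a]]]] - [Y1 [Y2 a]]]
  [Y0 [Y0 [Y0 [Y0 [Y1 [Y2 a]]] - [Y1 [Y2 a]]] - [Y1 [Y2 a]]] - [Y1 [Y2 a]]]
  [Y0 [Y0 [Y0 [Y1 a - [Y1 [Y2 a]]]] - [Y1 [Y2 a]]] - [Y1 [Y2 a]]]
  [Y0 [Y0 [Y1 a - [Y1 a - [Y1 [Y2 a]]]]] - [Y1 [Y2 a]]]
  [Y0 [Y1 a - [Y1 a - [Y1 a - [Y1 [Y2 a]]]]]]

8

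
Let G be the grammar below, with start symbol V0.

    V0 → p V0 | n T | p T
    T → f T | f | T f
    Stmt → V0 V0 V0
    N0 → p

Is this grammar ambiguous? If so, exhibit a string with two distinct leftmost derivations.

Ambiguous

Witness: n f f

Derivation 1: V0 ⇒ n T ⇒ n f T ⇒ n f f
Derivation 2: V0 ⇒ n T ⇒ n T f ⇒ n f f

Two distinct leftmost derivations for the same string.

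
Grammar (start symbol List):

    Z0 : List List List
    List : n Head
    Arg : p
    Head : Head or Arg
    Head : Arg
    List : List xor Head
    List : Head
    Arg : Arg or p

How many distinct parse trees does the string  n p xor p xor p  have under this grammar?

1

Parse trees for n p xor p xor p:
  [List [List [List n [Head [Arg p]]] xor [Head [Arg p]]] xor [Head [Arg p]]]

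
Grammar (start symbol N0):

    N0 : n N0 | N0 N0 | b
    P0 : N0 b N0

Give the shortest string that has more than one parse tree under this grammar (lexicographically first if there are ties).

length 1: no string has ≥2 trees
length 2: no string has ≥2 trees
length 3: b b b has 2 parse trees

Two derivations of b b b:
  N0 ⇒ N0 N0 ⇒ N0 N0 N0 ⇒ b N0 N0 ⇒ b b N0 ⇒ b b b
  N0 ⇒ N0 N0 ⇒ b N0 ⇒ b N0 N0 ⇒ b b N0 ⇒ b b b

b b b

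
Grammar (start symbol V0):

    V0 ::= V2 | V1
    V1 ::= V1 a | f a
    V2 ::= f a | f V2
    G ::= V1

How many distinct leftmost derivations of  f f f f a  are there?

Parse trees for f f f f a:
  [V0 [V2 f [V2 f [V2 f [V2 f a]]]]]

1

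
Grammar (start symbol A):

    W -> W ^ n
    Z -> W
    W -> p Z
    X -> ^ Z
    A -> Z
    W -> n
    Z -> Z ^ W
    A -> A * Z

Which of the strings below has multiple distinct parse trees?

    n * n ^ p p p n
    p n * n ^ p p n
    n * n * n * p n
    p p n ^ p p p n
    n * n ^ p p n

p p n ^ p p p n

n * n ^ p p p n: 1 tree
p n * n ^ p p n: 1 tree
n * n * n * p n: 1 tree
p p n ^ p p p n: 3 trees
n * n ^ p p n: 1 tree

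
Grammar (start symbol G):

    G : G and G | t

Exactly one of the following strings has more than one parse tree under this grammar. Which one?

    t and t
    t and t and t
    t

t and t: 1 tree
t and t and t: 2 trees
t: 1 tree

t and t and t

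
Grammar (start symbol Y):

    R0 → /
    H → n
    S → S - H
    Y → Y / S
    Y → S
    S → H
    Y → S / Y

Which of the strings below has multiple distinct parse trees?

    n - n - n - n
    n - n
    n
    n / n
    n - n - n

n - n - n - n: 1 tree
n - n: 1 tree
n: 1 tree
n / n: 2 trees
n - n - n: 1 tree

n / n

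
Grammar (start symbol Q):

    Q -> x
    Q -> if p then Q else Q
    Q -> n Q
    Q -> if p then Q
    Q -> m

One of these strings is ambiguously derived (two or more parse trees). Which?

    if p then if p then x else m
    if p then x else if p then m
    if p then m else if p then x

if p then if p then x else m

if p then if p then x else m: 2 trees
if p then x else if p then m: 1 tree
if p then m else if p then x: 1 tree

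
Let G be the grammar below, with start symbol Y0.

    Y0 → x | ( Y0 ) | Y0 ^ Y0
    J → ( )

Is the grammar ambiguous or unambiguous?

Witness: x ^ x ^ x

Derivation 1: Y0 ⇒ Y0 ^ Y0 ⇒ x ^ Y0 ⇒ x ^ Y0 ^ Y0 ⇒ x ^ x ^ Y0 ⇒ x ^ x ^ x
Derivation 2: Y0 ⇒ Y0 ^ Y0 ⇒ Y0 ^ Y0 ^ Y0 ⇒ x ^ Y0 ^ Y0 ⇒ x ^ x ^ Y0 ⇒ x ^ x ^ x

Two distinct leftmost derivations for the same string.

Ambiguous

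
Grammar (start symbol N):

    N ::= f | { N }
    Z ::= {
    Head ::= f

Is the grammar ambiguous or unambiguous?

(Z, Head are unreachable from N, so their rules don't affect L(N).) L(N) is { openⁿ atom closeⁿ : n ≥ 0 }. The bracket depth fixes n, and the derivation is forced at every step.

Unambiguous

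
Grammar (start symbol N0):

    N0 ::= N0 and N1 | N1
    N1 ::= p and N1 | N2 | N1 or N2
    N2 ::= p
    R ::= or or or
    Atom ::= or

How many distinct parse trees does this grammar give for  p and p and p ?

4

Parse trees for p and p and p:
  [N0 [N0 [N1 [N2 p]]] and [N1 p and [N1 [N2 p]]]]
  [N0 [N0 [N0 [N1 [N2 p]]] and [N1 [N2 p]]] and [N1 [N2 p]]]
  [N0 [N0 [N1 p and [N1 [N2 p]]]] and [N1 [N2 p]]]
  [N0 [N1 p and [N1 p and [N1 [N2 p]]]]]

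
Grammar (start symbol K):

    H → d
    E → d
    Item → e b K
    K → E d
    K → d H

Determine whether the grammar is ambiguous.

Ambiguous

Witness: d d

Derivation 1: K ⇒ E d ⇒ d d
Derivation 2: K ⇒ d H ⇒ d d

Two distinct leftmost derivations for the same string.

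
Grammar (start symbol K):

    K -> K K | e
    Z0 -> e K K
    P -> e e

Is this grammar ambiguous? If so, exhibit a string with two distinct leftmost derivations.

Ambiguous

Witness: e e e

Derivation 1: K ⇒ K K ⇒ K K K ⇒ e K K ⇒ e e K ⇒ e e e
Derivation 2: K ⇒ K K ⇒ e K ⇒ e K K ⇒ e e K ⇒ e e e

Two distinct leftmost derivations for the same string.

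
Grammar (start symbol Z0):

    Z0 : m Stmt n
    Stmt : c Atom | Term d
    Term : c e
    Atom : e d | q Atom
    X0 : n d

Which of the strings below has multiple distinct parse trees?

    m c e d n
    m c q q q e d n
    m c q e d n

m c e d n

m c e d n: 2 trees
m c q q q e d n: 1 tree
m c q e d n: 1 tree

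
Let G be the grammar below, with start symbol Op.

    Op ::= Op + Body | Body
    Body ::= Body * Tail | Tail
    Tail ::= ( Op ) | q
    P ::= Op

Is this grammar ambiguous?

Unambiguous

(P is unreachable from Op, so its rules don't affect L(Op).) Op → Op + Body | Body  ;  Body → Body * Tail | Tail  — a left-associative chain with Tail at the bottom. Each string factors uniquely by precedence.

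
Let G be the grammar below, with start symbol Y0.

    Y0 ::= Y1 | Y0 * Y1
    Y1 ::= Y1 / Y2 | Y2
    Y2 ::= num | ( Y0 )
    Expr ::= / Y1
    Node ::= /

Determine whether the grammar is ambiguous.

Only Y0, Y1, Y2 are reachable from Y0; ignoring the rest: This is a standard precedence ladder (Y0 over Y1 over Y2), with each level left-recursive on its own operator ('*' at Y0, '/' at Y1). That structure is LR(1), hence unambiguous.

Unambiguous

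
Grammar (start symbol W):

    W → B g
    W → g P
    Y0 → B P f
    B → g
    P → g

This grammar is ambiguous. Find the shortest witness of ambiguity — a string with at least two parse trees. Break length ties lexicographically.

length 2: g g has 2 parse trees

Two derivations of g g:
  W ⇒ B g ⇒ g g
  W ⇒ g P ⇒ g g

g g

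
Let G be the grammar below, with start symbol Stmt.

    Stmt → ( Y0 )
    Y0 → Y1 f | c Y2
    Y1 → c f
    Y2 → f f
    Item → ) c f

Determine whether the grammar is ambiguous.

Witness: ( c f f )

Derivation 1: Stmt ⇒ ( Y0 ) ⇒ ( Y1 f ) ⇒ ( c f f )
Derivation 2: Stmt ⇒ ( Y0 ) ⇒ ( c Y2 ) ⇒ ( c f f )

Two distinct leftmost derivations for the same string.

Ambiguous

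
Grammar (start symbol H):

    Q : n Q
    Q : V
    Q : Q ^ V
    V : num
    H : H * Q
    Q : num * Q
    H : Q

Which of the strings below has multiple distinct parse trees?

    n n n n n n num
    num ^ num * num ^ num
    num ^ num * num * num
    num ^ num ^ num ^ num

num ^ num * num * num

n n n n n n num: 1 tree
num ^ num * num ^ num: 1 tree
num ^ num * num * num: 2 trees
num ^ num ^ num ^ num: 1 tree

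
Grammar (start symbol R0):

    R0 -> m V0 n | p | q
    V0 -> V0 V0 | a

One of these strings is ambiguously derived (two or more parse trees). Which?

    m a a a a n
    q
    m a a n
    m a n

m a a a a n: 5 trees
q: 1 tree
m a a n: 1 tree
m a n: 1 tree

m a a a a n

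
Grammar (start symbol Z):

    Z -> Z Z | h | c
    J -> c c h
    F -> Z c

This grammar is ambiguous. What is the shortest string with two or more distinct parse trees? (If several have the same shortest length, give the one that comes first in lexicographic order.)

c c c

length 1: no string has ≥2 trees
length 2: no string has ≥2 trees
length 3: c c c has 2 parse trees

Two derivations of c c c:
  Z ⇒ Z Z ⇒ Z Z Z ⇒ c Z Z ⇒ c c Z ⇒ c c c
  Z ⇒ Z Z ⇒ c Z ⇒ c Z Z ⇒ c c Z ⇒ c c c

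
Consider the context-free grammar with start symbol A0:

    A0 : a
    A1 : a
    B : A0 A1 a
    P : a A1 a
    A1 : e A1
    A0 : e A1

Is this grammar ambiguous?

Unambiguous

Only A0, A1 are reachable from A0; ignoring the rest: Each reachable nonterminal has at most one production per leading terminal, and all productions are right-linear; the derivation is determined token-by-token.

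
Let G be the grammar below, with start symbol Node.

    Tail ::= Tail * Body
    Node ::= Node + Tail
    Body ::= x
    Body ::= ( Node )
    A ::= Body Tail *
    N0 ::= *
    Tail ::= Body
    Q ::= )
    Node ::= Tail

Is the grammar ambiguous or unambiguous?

Only Node, Tail, Body are reachable from Node; ignoring the rest: This is a standard precedence ladder (Node over Tail over Body), with each level left-recursive on its own operator ('+' at Node, '*' at Tail). That structure is LR(1), hence unambiguous.

Unambiguous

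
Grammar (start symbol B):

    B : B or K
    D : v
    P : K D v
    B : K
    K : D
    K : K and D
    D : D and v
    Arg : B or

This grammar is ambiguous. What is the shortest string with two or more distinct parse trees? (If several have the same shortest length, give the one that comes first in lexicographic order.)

length 1: no string has ≥2 trees
length 3: v and v has 2 parse trees

Two derivations of v and v:
  B ⇒ K ⇒ D ⇒ D and v ⇒ v and v
  B ⇒ K ⇒ K and D ⇒ D and D ⇒ v and D ⇒ v and v

v and v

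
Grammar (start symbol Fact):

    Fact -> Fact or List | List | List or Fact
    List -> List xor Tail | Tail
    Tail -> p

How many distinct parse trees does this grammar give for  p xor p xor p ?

Parse trees for p xor p xor p:
  [Fact [List [List [List [Tail p]] xor [Tail p]] xor [Tail p]]]

1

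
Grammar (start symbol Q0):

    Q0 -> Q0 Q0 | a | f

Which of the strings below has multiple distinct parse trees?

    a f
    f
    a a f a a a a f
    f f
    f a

a a f a a a a f

a f: 1 tree
f: 1 tree
a a f a a a a f: 429 trees
f f: 1 tree
f a: 1 tree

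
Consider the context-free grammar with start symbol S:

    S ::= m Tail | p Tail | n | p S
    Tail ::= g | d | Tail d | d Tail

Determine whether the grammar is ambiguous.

Witness: m d d

Derivation 1: S ⇒ m Tail ⇒ m Tail d ⇒ m d d
Derivation 2: S ⇒ m Tail ⇒ m d Tail ⇒ m d d

Two distinct leftmost derivations for the same string.

Ambiguous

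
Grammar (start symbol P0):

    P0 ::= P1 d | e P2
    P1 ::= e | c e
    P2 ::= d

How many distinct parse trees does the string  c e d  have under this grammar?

Parse trees for c e d:
  [P0 [P1 c e] d]

1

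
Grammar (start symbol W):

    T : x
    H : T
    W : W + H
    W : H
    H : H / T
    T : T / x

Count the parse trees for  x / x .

2

Parse trees for x / x:
  [W [H [T [T x] / x]]]
  [W [H [H [T x]] / [T x]]]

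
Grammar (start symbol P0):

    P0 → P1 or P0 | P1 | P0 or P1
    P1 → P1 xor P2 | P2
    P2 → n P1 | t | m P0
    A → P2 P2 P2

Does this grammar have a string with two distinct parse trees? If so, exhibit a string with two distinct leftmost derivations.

Ambiguous

Witness: t or t

Derivation 1: P0 ⇒ P1 or P0 ⇒ P2 or P0 ⇒ t or P0 ⇒ t or P1 ⇒ t or P2 ⇒ t or t
Derivation 2: P0 ⇒ P0 or P1 ⇒ P1 or P1 ⇒ P2 or P1 ⇒ t or P1 ⇒ t or P2 ⇒ t or t

Two distinct leftmost derivations for the same string.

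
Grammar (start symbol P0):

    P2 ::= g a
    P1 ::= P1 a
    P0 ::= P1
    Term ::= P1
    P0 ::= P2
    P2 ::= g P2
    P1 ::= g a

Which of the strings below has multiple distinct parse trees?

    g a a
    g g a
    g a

g a a: 1 tree
g g a: 1 tree
g a: 2 trees

g a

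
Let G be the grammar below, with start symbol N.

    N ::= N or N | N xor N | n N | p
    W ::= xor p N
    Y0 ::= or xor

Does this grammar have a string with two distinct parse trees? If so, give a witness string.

Witness: n p or p

Derivation 1: N ⇒ N or N ⇒ n N or N ⇒ n p or N ⇒ n p or p
Derivation 2: N ⇒ n N ⇒ n N or N ⇒ n p or N ⇒ n p or p

Two distinct leftmost derivations for the same string.

Ambiguous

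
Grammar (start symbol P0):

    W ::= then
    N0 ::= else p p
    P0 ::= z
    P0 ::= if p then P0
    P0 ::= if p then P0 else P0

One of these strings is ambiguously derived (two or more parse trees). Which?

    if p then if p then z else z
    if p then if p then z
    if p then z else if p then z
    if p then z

if p then if p then z else z

if p then if p then z else z: 2 trees
if p then if p then z: 1 tree
if p then z else if p then z: 1 tree
if p then z: 1 tree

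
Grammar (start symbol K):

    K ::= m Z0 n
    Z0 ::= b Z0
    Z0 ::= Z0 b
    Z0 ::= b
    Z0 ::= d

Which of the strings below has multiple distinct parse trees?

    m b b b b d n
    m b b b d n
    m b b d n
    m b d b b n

m b d b b n

m b b b b d n: 1 tree
m b b b d n: 1 tree
m b b d n: 1 tree
m b d b b n: 3 trees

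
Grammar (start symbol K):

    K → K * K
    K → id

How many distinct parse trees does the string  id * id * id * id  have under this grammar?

Parse trees for id * id * id * id:
  [K [K id] * [K [K id] * [K [K id] * [K id]]]]
  [K [K id] * [K [K [K id] * [K id]] * [K id]]]
  [K [K [K id] * [K id]] * [K [K id] * [K id]]]
  [K [K [K id] * [K [K id] * [K id]]] * [K id]]
  [K [K [K [K id] * [K id]] * [K id]] * [K id]]

5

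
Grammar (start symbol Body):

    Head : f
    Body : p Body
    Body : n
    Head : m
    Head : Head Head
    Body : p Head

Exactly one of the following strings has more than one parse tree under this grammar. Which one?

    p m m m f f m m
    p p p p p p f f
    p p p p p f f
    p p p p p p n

p m m m f f m m

p m m m f f m m: 132 trees
p p p p p p f f: 1 tree
p p p p p f f: 1 tree
p p p p p p n: 1 tree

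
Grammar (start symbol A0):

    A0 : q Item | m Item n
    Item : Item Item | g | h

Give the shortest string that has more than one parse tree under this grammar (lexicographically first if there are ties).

length 2: no string has ≥2 trees
length 3: no string has ≥2 trees
length 4: q g g g has 2 parse trees

Two derivations of q g g g:
  A0 ⇒ q Item ⇒ q Item Item ⇒ q Item Item Item ⇒ q g Item Item ⇒ q g g Item ⇒ q g g g
  A0 ⇒ q Item ⇒ q Item Item ⇒ q g Item ⇒ q g Item Item ⇒ q g g Item ⇒ q g g g

q g g g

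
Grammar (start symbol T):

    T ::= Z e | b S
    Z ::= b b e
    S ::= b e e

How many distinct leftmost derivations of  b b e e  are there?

Parse trees for b b e e:
  [T [Z b b e] e]
  [T b [S b e e]]

2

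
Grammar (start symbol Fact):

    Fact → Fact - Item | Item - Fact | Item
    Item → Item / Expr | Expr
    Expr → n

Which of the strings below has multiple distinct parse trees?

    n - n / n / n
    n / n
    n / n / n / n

n - n / n / n: 2 trees
n / n: 1 tree
n / n / n / n: 1 tree

n - n / n / n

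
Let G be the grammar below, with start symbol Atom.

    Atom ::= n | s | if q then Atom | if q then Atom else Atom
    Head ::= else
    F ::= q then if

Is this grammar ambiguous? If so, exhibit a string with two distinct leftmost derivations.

Witness: if q then if q then n else n

Derivation 1: Atom ⇒ if q then Atom ⇒ if q then if q then Atom else Atom ⇒ if q then if q then n else Atom ⇒ if q then if q then n else n
Derivation 2: Atom ⇒ if q then Atom else Atom ⇒ if q then if q then Atom else Atom ⇒ if q then if q then n else Atom ⇒ if q then if q then n else n

Two distinct leftmost derivations for the same string.

Ambiguous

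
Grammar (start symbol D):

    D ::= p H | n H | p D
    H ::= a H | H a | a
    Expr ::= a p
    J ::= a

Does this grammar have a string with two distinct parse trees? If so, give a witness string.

Witness: n a a

Derivation 1: D ⇒ n H ⇒ n a H ⇒ n a a
Derivation 2: D ⇒ n H ⇒ n H a ⇒ n a a

Two distinct leftmost derivations for the same string.

Ambiguous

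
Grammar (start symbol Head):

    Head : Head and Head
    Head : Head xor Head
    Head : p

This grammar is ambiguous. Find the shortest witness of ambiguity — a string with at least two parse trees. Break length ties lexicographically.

length 1: no string has ≥2 trees
length 3: no string has ≥2 trees
length 5: p and p and p has 2 parse trees

Two derivations of p and p and p:
  Head ⇒ Head and Head ⇒ Head and Head and Head ⇒ p and Head and Head ⇒ p and p and Head ⇒ p and p and p
  Head ⇒ Head and Head ⇒ p and Head ⇒ p and Head and Head ⇒ p and p and Head ⇒ p and p and p

p and p and p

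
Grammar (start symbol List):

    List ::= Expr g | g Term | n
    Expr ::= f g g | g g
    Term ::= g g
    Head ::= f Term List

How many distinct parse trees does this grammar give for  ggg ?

2

Parse trees for ggg:
  [List [Expr g g] g]
  [List g [Term g g]]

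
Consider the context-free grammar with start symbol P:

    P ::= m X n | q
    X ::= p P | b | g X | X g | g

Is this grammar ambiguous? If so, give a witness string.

Ambiguous

Witness: m g g n

Derivation 1: P ⇒ m X n ⇒ m g X n ⇒ m g g n
Derivation 2: P ⇒ m X n ⇒ m X g n ⇒ m g g n

Two distinct leftmost derivations for the same string.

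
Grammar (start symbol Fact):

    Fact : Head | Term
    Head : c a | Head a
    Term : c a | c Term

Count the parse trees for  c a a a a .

1

Parse trees for c a a a a:
  [Fact [Head [Head [Head [Head c a] a] a] a]]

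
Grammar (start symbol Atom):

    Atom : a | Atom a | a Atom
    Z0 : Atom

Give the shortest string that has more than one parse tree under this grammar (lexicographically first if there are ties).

a a

length 1: no string has ≥2 trees
length 2: a a has 2 parse trees

Two derivations of a a:
  Atom ⇒ Atom a ⇒ a a
  Atom ⇒ a Atom ⇒ a a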